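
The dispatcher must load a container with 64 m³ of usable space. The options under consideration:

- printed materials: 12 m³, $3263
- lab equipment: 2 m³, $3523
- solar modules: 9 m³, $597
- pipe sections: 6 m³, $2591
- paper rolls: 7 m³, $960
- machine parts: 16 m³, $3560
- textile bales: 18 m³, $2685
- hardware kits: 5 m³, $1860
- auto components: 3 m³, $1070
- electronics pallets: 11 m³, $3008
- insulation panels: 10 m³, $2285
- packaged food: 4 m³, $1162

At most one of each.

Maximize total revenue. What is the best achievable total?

The ratio heuristic lands on printed materials + lab equipment + pipe sections + paper rolls + hardware kits + auto components + electronics pallets + insulation panels + packaged food (19722) but leaves 4 m³ idle.
The 12 m³ tied up in paper rolls and hardware kits is better spent on machine parts — total rises to 20462 (64 m³).
An exhaustive check of the 4096 subsets confirms 20462.

20462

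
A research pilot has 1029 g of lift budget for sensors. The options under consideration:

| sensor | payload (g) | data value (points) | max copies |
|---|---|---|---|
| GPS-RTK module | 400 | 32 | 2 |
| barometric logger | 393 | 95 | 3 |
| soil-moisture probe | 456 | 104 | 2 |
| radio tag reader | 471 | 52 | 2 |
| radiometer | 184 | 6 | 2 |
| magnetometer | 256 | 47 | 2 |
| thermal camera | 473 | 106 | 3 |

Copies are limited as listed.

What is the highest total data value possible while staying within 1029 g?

212

Greedy by ratio would take 2×barometric logger + radiometer: 970 g used, total 196.
The 970 g tied up in 2×barometric logger and radiometer is better spent on 2×thermal camera — total rises to 212 (946 g).
That's the maximum — no swap from here does better than 212.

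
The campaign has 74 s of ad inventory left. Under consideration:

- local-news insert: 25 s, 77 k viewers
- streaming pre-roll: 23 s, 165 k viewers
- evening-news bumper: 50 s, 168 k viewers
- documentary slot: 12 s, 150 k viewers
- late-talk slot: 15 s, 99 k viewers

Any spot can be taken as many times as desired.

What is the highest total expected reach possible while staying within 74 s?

By expected reach per s: documentary slot 12.50, streaming pre-roll 7.17, late-talk slot 6.60, evening-news bumper 3.36 lead.
Taking 6×documentary slot: 72 s used, 900 in expected reach.
That's the maximum — no swap from here does better than 900.

900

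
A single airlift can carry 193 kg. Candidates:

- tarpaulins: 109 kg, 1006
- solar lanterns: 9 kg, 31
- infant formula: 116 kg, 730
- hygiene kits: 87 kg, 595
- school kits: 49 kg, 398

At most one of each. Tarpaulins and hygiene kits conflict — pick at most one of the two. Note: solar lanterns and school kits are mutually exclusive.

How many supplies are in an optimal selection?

2

Best achievable people served is 1404.
One optimal bundle: tarpaulins + school kits (158 kg).
All optima have 2 supplies.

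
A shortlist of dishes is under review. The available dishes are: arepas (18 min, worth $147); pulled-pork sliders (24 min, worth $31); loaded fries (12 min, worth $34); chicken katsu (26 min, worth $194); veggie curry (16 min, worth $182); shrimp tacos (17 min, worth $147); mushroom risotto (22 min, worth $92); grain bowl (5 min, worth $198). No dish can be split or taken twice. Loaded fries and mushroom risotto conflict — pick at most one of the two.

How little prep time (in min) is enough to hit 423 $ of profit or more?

38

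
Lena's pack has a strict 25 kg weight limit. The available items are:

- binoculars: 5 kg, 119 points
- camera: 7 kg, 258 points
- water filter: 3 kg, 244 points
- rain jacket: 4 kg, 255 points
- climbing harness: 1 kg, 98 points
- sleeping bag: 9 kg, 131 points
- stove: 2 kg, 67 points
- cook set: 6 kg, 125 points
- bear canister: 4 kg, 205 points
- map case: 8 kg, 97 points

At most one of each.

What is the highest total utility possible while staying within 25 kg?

Taking the top-ratio items first gives camera + water filter + rain jacket + climbing harness + stove + bear canister for 1127 (21 kg).
Dropping stove frees 2 kg; slotting in cook set (6 kg) lifts the total to 1185 at 25 kg.
Next best is binoculars + camera + water filter + rain jacket + climbing harness + bear canister at 1179 (24 kg) — short by 6.

1185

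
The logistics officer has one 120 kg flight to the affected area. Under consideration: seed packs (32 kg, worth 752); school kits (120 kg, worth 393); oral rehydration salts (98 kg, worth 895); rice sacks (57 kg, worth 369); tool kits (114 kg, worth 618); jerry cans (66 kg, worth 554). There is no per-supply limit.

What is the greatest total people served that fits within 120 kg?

2256

Ranking by ratio (people served/kg): seed packs 23.50, oral rehydration salts 9.13, jerry cans 8.39.
3×seed packs uses 96 of the 120 kg and totals 2256.
No other feasible combination exceeds 2256.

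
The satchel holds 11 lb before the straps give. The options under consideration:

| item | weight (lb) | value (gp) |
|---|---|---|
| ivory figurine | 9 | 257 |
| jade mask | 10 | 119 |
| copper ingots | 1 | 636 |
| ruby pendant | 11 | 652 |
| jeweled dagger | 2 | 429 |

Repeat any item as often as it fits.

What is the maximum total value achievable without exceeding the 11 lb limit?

6996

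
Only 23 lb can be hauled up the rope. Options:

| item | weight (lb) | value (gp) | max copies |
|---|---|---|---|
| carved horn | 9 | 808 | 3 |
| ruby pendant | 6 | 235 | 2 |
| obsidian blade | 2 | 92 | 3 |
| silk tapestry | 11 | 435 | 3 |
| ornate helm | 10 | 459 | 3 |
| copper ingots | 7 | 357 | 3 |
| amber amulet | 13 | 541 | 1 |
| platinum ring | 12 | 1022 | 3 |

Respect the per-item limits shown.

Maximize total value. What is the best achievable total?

Taking the top-ratio items first gives 2×carved horn + 2×obsidian blade for 1800 (22 lb).
The 11 lb tied up in carved horn and obsidian blade is better spent on platinum ring — total rises to 1922 (23 lb).

1922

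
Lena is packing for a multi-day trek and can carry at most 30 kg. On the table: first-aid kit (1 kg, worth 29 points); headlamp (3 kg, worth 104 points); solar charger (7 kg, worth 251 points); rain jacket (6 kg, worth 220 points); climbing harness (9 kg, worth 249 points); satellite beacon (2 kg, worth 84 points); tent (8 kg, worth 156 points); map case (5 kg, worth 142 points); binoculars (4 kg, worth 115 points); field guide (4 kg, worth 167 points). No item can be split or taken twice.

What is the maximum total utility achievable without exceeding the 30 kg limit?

1028

Density check — satellite beacon 42.00, field guide 41.75, rain jacket 36.67 are the best per kg.
Taking the top-ratio items first gives first-aid kit + headlamp + solar charger + rain jacket + satellite beacon + binoculars + field guide for 970 (27 kg).
Replace satellite beacon with map case: the trade gains 58 net, giving 1028 at 30 kg.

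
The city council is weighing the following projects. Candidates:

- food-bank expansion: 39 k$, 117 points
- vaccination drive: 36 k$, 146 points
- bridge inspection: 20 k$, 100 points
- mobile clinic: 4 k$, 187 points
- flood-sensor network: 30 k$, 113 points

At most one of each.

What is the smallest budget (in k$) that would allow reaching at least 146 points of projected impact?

4

Look for the lowest-budget combination reaching 146.
mobile clinic: 187 projected impact at 4 k$.
No combination under 4 k$ hits 146.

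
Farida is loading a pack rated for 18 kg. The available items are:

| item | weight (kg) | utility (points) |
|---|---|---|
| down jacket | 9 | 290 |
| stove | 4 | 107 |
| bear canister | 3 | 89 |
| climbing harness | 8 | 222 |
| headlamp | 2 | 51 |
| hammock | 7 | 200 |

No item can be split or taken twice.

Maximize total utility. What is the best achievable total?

Ranking by ratio (utility/kg): down jacket 32.22, bear canister 29.67, hammock 28.57.
A density-first pass picks down jacket + stove + bear canister + headlamp — 537 at 18 kg.
Dropping stove and bear canister frees 7 kg; slotting in hammock (7 kg) lifts the total to 541 at 18 kg.
Every other selection either busts 18 kg or fails to beat 541.

541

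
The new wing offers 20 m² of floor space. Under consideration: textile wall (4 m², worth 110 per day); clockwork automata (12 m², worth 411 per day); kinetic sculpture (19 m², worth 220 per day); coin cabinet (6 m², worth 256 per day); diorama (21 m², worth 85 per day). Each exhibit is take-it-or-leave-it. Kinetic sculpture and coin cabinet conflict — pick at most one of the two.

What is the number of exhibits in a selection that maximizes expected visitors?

The maximum expected visitors within 20 m² is 667.
clockwork automata + coin cabinet hits 667 at 18 m².
Any selection reaching 667 contains exactly 2 exhibits.

2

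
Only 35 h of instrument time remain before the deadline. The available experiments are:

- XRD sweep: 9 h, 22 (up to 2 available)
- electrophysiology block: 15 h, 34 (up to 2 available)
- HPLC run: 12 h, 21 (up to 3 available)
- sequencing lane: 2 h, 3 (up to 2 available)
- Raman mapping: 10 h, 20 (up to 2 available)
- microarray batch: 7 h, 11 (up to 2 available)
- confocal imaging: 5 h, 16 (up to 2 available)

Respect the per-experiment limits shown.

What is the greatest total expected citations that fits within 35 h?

88

Density check — confocal imaging 3.20, XRD sweep 2.44, electrophysiology block 2.27 are the best per h.
A density-first pass picks 2×XRD sweep + microarray batch + 2×confocal imaging — 87 at 35 h.
Replace XRD sweep and microarray batch with electrophysiology block: the trade gains 1 net, giving 88 at 34 h.
Nothing else within 35 h beats 88.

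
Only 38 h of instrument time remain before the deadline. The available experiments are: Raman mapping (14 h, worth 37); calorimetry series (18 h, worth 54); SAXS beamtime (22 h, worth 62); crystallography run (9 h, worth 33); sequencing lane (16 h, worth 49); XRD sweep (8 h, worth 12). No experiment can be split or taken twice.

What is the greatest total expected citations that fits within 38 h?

111

Greedy by ratio would take crystallography run + sequencing lane + XRD sweep: 33 h used, total 94.
Dropping crystallography run and XRD sweep frees 17 h; slotting in SAXS beamtime (22 h) lifts the total to 111 at 38 h.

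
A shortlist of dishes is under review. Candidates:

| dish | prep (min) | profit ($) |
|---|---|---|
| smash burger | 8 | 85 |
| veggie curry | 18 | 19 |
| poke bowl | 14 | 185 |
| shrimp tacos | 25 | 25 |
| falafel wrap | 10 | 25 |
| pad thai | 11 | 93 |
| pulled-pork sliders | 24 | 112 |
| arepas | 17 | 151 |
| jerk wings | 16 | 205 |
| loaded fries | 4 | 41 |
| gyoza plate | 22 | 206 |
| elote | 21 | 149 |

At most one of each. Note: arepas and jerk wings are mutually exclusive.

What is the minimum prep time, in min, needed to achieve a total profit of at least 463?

38

Look for the lowest-prep combination reaching 463.
Taking smash burger + poke bowl + jerk wings gives 475 (≥ 463) for 38 min.
Any bundle with less than 38 min falls short of 463.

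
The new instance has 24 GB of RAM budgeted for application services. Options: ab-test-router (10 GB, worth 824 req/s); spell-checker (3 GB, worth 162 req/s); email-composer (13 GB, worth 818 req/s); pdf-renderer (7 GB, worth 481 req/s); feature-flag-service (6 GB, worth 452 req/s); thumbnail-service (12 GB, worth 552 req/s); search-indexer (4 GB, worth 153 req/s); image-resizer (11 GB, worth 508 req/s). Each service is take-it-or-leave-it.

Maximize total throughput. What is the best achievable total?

Best packing: ab-test-router + pdf-renderer + feature-flag-service — 23 GB, 1757 total.
Runner-up ab-test-router + email-composer tops out at 1642.

1757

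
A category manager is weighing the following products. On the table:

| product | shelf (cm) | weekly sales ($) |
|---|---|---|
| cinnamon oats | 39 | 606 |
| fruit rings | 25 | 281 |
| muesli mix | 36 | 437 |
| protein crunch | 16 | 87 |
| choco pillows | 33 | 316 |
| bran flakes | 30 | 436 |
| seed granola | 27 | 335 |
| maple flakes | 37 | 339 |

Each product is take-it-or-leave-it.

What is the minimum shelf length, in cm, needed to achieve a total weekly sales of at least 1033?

Look for the lowest-shelf combination reaching 1033.
Taking cinnamon oats + bran flakes gives 1042 (≥ 1033) for 69 cm.
Below 69 cm the best achievable stays under 1033.

69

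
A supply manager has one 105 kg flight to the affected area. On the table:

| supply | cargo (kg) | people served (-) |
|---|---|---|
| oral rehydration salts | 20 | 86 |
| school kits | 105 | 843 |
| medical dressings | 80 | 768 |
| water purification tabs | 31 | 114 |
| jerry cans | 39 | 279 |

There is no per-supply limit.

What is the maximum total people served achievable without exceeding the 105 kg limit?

By people served per kg: medical dressings 9.60, school kits 8.03, jerry cans 7.15 lead.
Best packing: oral rehydration salts + medical dressings — 100 kg, 854 total.
The spare 5 kg is too small for any remaining supply, and no exchange beats 854.

854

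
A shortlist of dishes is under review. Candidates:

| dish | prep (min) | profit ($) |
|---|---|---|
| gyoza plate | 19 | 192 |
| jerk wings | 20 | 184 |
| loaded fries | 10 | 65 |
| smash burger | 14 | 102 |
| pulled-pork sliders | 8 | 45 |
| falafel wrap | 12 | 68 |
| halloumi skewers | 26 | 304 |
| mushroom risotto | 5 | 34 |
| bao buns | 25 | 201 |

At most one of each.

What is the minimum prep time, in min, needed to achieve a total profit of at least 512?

50

Minimise min subject to total profit ≥ 512.
Taking gyoza plate + halloumi skewers + mushroom risotto gives 530 (≥ 512) for 50 min.
Any bundle with less than 50 min falls short of 512.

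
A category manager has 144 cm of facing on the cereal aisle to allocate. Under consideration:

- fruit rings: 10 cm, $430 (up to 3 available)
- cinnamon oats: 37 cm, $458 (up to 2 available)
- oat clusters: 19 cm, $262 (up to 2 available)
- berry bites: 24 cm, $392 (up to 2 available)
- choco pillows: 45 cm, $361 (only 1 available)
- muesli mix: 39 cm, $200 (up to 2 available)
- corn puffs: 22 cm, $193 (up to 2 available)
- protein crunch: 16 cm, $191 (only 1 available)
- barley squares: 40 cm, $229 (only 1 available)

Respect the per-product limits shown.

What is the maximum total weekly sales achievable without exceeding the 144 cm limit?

Density check — fruit rings 43.00, berry bites 16.33, oat clusters 13.79 are the best per cm.
The ratio heuristic lands on 3×fruit rings + 2×oat clusters + 2×berry bites + protein crunch (2789) but leaves 12 cm idle.
Dropping oat clusters and protein crunch frees 35 cm; slotting in cinnamon oats (37 cm) lifts the total to 2794 at 134 cm.
Every other selection either busts 144 cm or exceeds an availability limit or fails to beat 2794.

2794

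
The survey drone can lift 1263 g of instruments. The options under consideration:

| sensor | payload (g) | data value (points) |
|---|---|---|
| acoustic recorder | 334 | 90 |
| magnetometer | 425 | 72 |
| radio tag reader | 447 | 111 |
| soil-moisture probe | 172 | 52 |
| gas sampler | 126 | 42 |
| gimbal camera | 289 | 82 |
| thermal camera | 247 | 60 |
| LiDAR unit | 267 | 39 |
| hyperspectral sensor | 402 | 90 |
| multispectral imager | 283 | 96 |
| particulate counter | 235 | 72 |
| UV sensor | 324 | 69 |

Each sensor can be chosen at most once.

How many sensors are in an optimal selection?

5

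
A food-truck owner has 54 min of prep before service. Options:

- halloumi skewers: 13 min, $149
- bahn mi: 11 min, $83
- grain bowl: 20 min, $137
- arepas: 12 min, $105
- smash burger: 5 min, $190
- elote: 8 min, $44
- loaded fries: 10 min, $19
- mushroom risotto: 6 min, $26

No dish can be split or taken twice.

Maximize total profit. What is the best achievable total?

581

By profit per min: smash burger 38.00, halloumi skewers 11.46, arepas 8.75, bahn mi 7.55 lead.
Greedy by ratio would take halloumi skewers + bahn mi + arepas + smash burger + elote: 49 min used, total 571.
Dropping bahn mi and elote frees 19 min; slotting in grain bowl (20 min) lifts the total to 581 at 50 min.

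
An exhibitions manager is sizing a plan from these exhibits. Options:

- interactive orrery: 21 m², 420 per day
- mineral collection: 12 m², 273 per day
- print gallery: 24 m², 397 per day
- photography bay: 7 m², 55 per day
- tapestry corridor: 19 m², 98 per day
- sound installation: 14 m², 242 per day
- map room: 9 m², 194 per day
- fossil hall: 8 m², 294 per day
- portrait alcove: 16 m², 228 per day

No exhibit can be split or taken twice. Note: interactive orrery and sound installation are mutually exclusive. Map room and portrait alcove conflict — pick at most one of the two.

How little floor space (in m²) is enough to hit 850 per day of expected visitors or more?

38

Need the lightest bundle worth ≥ 850.
Taking interactive orrery + map room + fossil hall gives 908 (≥ 850) for 38 m².
No combination under 38 m² hits 850.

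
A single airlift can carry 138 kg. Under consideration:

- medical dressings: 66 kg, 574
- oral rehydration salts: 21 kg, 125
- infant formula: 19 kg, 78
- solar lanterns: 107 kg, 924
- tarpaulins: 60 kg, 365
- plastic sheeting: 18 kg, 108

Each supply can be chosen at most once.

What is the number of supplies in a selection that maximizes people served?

The maximum people served within 138 kg is 1049.
oral rehydration salts + solar lanterns hits 1049 at 128 kg.
Every optimal selection uses 2 supplies.

2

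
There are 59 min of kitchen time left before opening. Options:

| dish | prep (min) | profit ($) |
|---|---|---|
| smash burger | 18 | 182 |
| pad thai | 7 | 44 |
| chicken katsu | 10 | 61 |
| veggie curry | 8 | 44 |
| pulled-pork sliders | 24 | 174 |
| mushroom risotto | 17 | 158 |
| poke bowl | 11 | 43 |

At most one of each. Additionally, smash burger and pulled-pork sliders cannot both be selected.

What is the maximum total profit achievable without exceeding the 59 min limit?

Taking smash burger + pad thai + chicken katsu + mushroom risotto: 52 min used, 445 in profit.

445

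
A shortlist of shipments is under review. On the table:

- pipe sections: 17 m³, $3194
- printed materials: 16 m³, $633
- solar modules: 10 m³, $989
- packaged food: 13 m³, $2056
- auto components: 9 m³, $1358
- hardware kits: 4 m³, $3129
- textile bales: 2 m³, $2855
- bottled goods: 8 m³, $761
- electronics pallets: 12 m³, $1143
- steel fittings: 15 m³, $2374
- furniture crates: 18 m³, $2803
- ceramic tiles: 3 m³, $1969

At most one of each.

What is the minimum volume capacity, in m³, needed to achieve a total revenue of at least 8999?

18

Look for the lowest-volume combination reaching 8999.
Taking auto components + hardware kits + textile bales + ceramic tiles gives 9311 (≥ 8999) for 18 m³.
Any bundle with less than 18 m³ falls short of 8999.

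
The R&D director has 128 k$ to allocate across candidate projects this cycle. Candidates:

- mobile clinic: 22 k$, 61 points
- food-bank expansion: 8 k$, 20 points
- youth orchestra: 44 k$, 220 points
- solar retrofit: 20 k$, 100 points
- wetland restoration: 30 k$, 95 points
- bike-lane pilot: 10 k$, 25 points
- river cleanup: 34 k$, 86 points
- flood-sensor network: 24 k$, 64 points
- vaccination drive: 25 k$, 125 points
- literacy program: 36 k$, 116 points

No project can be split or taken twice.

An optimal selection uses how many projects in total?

4

Optimal total is 561.
youth orchestra + solar retrofit + vaccination drive + literacy program hits 561 at 125 k$.
Every optimal selection uses 4 projects.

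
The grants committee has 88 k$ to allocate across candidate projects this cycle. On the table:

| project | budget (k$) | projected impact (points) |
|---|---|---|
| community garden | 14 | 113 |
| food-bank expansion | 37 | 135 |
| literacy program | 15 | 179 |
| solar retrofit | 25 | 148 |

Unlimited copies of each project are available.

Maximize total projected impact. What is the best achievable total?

942

Filling by ratio: 5×literacy program for 895, with 13 k$ left unused.
Dropping literacy program frees 15 k$; slotting in 2×community garden (28 k$) lifts the total to 942 at 88 k$.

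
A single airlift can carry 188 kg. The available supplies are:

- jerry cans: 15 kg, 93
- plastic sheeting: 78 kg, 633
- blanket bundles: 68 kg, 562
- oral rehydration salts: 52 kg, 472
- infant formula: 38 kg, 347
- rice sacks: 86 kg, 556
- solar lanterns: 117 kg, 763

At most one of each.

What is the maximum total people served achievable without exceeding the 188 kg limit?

By people served per kg: infant formula 9.13, oral rehydration salts 9.08, blanket bundles 8.26 lead.
Taking the top-ratio supplies first gives jerry cans + blanket bundles + oral rehydration salts + infant formula for 1474 (173 kg).
Dropping blanket bundles frees 68 kg; slotting in plastic sheeting (78 kg) lifts the total to 1545 at 183 kg.

1545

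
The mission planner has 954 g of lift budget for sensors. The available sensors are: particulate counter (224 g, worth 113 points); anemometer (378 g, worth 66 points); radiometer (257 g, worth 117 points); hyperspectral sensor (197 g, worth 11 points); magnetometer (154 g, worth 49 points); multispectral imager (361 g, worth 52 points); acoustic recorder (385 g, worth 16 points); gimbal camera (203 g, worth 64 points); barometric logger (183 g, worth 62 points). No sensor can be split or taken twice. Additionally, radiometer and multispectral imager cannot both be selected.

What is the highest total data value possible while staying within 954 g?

The ratio heuristic lands on particulate counter + radiometer + magnetometer + barometric logger (341) but leaves 136 g idle.
Dropping magnetometer frees 154 g; slotting in gimbal camera (203 g) lifts the total to 356 at 867 g.

356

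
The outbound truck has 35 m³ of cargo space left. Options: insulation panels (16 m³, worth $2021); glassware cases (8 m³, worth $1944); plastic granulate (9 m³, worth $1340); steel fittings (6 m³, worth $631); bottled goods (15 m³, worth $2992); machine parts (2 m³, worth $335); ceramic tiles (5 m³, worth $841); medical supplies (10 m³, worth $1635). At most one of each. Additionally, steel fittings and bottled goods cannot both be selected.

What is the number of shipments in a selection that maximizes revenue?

Best achievable revenue is 6906.
For example glassware cases + bottled goods + machine parts + medical supplies achieves it, using 35 m³.
Any selection reaching 6906 contains exactly 4 shipments.

4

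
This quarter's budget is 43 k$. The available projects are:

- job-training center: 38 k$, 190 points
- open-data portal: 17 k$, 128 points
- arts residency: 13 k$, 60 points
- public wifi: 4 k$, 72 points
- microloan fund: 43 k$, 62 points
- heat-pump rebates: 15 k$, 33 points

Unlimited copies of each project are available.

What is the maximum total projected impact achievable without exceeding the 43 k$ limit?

10×public wifi uses 40 of the 43 k$ and totals 720.
The spare 3 k$ is too small for any remaining project, and no exchange beats 720.

720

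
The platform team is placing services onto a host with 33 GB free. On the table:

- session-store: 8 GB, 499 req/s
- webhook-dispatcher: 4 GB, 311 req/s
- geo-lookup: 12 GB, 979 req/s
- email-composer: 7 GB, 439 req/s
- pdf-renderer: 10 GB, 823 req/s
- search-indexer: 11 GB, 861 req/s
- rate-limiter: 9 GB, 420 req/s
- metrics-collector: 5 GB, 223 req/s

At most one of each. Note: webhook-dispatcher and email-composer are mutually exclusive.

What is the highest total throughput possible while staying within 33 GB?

2663

Density check — pdf-renderer 82.30, geo-lookup 81.58, search-indexer 78.27, webhook-dispatcher 77.75 are the best per GB.
The ratio ordering already packs tightly: geo-lookup + pdf-renderer + search-indexer, 33 GB, 2663.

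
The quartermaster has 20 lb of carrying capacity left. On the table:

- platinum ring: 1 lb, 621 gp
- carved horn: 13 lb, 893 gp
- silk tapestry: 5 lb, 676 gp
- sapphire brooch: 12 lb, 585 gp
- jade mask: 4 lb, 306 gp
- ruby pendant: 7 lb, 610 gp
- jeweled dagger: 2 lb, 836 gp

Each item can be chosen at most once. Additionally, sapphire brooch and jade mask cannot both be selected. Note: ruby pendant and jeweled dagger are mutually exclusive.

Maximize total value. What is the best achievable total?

2718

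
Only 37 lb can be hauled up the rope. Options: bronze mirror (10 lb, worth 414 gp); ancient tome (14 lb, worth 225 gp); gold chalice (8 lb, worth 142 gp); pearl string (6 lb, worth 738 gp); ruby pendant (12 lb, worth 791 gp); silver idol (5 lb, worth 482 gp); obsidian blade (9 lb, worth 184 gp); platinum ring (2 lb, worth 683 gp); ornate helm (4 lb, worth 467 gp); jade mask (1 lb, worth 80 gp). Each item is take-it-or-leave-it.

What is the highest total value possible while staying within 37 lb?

The ratio heuristic lands on pearl string + ruby pendant + silver idol + platinum ring + ornate helm + jade mask (3241) but leaves 7 lb idle.
The 1 lb tied up in jade mask is better spent on gold chalice — total rises to 3303 (37 lb).
Runner-up pearl string + ruby pendant + silver idol + platinum ring + ornate helm + jade mask tops out at 3241.

3303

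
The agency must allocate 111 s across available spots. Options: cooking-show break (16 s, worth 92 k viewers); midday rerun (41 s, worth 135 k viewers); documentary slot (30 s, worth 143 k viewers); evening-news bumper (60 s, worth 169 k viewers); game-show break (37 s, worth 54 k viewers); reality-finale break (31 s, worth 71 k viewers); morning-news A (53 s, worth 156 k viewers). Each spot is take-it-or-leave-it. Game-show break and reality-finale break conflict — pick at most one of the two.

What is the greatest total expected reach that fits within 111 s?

The ratio heuristic lands on cooking-show break + midday rerun + documentary slot (370) but leaves 24 s idle.
The 41 s tied up in midday rerun is better spent on evening-news bumper — total rises to 404 (106 s).

404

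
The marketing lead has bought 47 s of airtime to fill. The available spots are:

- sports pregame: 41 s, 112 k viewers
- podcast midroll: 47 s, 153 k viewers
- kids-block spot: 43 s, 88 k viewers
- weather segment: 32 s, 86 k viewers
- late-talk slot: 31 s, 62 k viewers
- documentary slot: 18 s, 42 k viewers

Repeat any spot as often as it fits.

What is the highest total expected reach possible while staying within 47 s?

Density check — podcast midroll 3.26, sports pregame 2.73, weather segment 2.69 are the best per s.
The ratio ordering already packs tightly: podcast midroll, 47 s, 153.
No other feasible combination exceeds 153.

153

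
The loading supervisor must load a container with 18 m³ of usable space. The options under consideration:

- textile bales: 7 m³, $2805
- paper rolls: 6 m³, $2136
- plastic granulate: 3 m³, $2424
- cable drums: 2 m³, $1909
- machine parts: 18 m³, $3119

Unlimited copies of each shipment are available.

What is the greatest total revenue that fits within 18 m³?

17181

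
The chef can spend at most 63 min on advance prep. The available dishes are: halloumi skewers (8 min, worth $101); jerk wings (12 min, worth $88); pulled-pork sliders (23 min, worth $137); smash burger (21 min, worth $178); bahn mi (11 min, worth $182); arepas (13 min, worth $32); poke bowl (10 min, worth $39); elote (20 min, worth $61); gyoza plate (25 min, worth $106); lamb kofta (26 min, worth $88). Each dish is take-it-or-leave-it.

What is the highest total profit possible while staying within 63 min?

Taking the top-ratio dishes first gives halloumi skewers + jerk wings + smash burger + bahn mi + poke bowl for 588 (62 min).
Replace jerk wings and poke bowl with pulled-pork sliders: the trade gains 10 net, giving 598 at 63 min.

598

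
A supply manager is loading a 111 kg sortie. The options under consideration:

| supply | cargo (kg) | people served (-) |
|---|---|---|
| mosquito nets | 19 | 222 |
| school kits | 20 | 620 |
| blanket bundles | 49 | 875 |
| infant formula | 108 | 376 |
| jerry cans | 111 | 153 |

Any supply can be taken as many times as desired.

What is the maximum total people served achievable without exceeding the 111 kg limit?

3100

Best packing: 5×school kits — 100 kg, 3100 total.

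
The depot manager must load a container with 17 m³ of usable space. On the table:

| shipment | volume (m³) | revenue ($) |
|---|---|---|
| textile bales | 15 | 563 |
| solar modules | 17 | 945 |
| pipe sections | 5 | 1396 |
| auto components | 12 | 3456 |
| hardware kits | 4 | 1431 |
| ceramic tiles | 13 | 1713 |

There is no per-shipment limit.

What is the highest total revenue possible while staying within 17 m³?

The ratio ordering already packs tightly: 4×hardware kits, 16 m³, 5724.
The spare 1 m³ is too small for any remaining shipment, and no exchange beats 5724.

5724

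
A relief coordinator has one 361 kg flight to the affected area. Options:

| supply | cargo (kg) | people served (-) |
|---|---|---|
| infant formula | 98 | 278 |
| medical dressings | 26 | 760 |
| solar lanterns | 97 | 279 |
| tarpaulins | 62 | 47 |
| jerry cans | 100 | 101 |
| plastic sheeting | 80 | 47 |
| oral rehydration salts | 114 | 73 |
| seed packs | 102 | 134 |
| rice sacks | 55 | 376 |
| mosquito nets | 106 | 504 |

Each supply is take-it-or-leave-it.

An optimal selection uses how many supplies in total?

5

The maximum people served within 361 kg is 1966.
One optimal bundle: medical dressings + solar lanterns + tarpaulins + rice sacks + mosquito nets (346 kg).
All optima have 5 supplies.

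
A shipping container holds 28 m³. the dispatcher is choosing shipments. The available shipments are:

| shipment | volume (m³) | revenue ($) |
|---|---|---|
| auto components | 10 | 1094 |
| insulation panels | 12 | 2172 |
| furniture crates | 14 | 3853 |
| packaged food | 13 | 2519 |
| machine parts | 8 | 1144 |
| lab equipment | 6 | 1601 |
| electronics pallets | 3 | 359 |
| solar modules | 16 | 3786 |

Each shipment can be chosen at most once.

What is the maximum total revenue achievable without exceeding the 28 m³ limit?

6598

The ratio ordering already packs tightly: furniture crates + machine parts + lab equipment, 28 m³, 6598.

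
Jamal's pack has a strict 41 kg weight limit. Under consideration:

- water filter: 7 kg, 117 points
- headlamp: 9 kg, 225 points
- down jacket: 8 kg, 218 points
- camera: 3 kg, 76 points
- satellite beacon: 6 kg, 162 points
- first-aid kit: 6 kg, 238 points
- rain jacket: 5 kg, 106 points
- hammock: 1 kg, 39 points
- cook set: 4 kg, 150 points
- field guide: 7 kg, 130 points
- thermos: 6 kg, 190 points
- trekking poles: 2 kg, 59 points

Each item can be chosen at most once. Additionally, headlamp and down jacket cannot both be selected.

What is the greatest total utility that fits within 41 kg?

Taking down jacket + camera + satellite beacon + first-aid kit + rain jacket + hammock + cook set + thermos + trekking poles: 41 kg used, 1238 in utility.
The closest alternative, headlamp + camera + satellite beacon + first-aid kit + rain jacket + cook set + thermos + trekking poles, reaches only 1206.

1238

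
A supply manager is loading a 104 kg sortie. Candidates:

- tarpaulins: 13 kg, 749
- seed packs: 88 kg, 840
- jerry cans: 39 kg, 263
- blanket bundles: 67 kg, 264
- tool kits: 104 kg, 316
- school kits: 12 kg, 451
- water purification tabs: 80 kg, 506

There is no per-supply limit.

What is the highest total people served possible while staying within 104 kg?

5992

8×tarpaulins uses 104 of the 104 kg and totals 5992.
Nothing else within 104 kg beats 5992.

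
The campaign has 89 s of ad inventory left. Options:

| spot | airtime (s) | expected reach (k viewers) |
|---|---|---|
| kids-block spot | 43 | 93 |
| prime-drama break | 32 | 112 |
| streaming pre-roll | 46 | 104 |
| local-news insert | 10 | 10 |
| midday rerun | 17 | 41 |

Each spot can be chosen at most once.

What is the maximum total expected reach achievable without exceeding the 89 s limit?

226

A density-first pass picks prime-drama break + local-news insert + midday rerun — 163 at 59 s.
Replace midday rerun with streaming pre-roll: the trade gains 63 net, giving 226 at 88 s.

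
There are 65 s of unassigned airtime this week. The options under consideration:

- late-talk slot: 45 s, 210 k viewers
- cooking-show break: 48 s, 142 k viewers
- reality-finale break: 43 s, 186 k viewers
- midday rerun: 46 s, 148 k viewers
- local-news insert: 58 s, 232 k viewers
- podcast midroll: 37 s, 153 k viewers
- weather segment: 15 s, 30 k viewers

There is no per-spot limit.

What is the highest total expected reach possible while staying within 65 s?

240

Best packing: late-talk slot + weather segment — 60 s, 240 total.
The spare 5 s is too small for any remaining spot, and no exchange beats 240.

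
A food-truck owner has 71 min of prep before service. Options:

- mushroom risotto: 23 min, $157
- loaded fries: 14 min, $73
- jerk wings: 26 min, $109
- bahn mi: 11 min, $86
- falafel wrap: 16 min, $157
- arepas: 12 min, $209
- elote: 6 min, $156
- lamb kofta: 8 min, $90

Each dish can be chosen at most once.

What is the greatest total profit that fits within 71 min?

Loaded fries + bahn mi + falafel wrap + arepas + elote + lamb kofta uses 67 of the 71 min and totals 771.
No other feasible combination exceeds 771.

771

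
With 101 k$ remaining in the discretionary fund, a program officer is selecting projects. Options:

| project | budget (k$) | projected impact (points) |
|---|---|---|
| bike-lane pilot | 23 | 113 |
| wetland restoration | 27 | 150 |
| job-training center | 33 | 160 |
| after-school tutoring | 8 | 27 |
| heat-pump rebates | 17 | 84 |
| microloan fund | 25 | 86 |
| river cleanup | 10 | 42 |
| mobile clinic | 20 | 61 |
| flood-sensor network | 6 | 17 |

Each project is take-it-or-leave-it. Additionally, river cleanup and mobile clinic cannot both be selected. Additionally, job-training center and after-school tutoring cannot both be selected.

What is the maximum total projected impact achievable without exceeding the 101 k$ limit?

By projected impact per k$: wetland restoration 5.56, heat-pump rebates 4.94, bike-lane pilot 4.91, job-training center 4.85 lead.
Taking bike-lane pilot + wetland restoration + job-training center + heat-pump rebates: 100 k$ used, 507 in projected impact.

507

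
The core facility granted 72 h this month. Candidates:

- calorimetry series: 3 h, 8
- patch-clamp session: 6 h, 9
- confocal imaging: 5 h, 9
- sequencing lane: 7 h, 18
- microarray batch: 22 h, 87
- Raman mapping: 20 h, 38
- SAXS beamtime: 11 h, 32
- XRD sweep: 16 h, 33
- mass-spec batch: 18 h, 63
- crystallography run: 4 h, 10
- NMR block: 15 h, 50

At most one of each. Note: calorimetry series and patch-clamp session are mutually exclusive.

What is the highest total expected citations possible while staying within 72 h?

A density-first pass picks calorimetry series + microarray batch + SAXS beamtime + mass-spec batch + NMR block — 240 at 69 h.
The 3 h tied up in calorimetry series is better spent on crystallography run — total rises to 242 (70 h).
That's the maximum — no feasible swap from here does better than 242.

242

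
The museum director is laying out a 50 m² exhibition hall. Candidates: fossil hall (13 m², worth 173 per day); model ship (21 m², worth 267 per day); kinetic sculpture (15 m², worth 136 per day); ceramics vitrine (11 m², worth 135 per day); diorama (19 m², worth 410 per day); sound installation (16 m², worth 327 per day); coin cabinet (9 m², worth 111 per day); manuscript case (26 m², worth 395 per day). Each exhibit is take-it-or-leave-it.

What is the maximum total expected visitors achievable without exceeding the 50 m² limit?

Best packing: fossil hall + diorama + sound installation — 48 m², 910 total.
Nothing else within 50 m² beats 910.

910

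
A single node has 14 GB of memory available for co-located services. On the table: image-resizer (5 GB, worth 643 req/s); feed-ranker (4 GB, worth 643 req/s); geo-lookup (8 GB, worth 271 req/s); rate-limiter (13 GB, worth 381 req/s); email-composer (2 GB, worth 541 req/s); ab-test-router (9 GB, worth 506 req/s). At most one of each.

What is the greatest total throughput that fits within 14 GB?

1827

Taking image-resizer + feed-ranker + email-composer: 11 GB used, 1827 in throughput.
Runner-up feed-ranker + geo-lookup + email-composer tops out at 1455.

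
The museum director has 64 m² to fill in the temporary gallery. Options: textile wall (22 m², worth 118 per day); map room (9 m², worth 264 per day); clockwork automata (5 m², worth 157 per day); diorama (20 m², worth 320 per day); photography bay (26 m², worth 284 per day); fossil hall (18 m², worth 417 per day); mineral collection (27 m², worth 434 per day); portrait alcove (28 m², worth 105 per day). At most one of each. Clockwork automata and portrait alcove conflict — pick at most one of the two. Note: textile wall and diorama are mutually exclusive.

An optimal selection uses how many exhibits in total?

4

Optimal total is 1272.
map room + clockwork automata + fossil hall + mineral collection hits 1272 at 59 m².
All optima have 4 exhibits.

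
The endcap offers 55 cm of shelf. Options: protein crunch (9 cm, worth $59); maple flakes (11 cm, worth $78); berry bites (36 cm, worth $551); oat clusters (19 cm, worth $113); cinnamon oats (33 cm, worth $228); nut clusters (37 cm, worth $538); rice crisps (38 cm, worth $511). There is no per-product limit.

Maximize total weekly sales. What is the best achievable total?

Taking the top-ratio products first gives maple flakes + berry bites for 629 (47 cm).
Replace maple flakes with 2×protein crunch: the trade gains 40 net, giving 669 at 54 cm.
The spare 1 cm is too small for any remaining product, and no exchange beats 669.

669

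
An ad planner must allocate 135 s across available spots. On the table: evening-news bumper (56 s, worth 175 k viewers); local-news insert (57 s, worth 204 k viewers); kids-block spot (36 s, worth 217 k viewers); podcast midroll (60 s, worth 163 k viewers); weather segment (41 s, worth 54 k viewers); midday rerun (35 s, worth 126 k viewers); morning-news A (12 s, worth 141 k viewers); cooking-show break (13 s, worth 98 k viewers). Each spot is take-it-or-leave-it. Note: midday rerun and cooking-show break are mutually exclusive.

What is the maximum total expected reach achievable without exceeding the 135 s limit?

Best packing: local-news insert + kids-block spot + morning-news A + cooking-show break — 118 s, 660 total.
Nothing else feasible within 135 s beats 660.

660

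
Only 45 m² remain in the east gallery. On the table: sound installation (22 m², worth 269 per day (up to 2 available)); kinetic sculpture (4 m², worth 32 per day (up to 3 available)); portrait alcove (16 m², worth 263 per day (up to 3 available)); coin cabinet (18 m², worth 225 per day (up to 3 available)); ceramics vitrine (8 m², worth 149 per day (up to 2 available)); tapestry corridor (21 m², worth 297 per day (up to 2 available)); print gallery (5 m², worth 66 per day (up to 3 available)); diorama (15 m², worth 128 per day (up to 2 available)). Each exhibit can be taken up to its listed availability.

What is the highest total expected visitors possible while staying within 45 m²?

A density-first pass picks portrait alcove + 2×ceramics vitrine + 2×print gallery — 693 at 42 m².
Replace ceramics vitrine and print gallery with portrait alcove: the trade gains 48 net, giving 741 at 45 m².
Every other selection either busts 45 m² or exceeds an availability limit or fails to beat 741.

741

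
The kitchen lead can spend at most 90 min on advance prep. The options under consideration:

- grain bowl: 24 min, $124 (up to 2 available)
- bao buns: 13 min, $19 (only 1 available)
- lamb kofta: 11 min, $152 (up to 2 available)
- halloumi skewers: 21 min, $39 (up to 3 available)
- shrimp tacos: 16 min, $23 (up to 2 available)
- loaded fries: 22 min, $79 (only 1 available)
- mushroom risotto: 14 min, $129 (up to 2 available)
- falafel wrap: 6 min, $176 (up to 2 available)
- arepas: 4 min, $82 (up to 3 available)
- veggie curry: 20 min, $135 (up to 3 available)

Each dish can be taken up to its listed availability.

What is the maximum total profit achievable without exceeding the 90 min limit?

Filling by ratio: bao buns + 2×lamb kofta + 2×mushroom risotto + 2×falafel wrap + 3×arepas for 1179, with 3 min left unused.
Dropping bao buns and arepas frees 17 min; slotting in veggie curry (20 min) lifts the total to 1213 at 90 min.
That's the maximum — no swap from here does better than 1213.

1213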